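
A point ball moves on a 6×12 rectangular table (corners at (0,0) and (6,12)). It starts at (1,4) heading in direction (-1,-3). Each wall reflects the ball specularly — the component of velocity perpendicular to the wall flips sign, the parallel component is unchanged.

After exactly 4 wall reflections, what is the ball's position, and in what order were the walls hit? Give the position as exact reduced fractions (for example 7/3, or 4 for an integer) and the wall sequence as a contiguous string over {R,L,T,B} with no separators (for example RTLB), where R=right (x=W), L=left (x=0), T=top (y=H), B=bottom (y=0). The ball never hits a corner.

1. t=1 → L at (0,1); v=(1,-3)
2. t=1/3 → B at (1/3,0); v=(1,3)
3. t=4 → T at (13/3,12); v=(1,-3)
4. t=5/3 → R at (6,7); v=(-1,-3)

Final position: (6,7)
Wall sequence: LBTR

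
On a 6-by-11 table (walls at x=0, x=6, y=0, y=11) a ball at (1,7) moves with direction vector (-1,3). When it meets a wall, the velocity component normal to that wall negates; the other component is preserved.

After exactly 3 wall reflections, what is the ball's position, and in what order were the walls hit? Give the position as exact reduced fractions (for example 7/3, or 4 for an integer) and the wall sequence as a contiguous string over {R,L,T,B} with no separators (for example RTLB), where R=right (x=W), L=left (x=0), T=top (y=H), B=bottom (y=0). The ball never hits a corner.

1. t=1 → L at (0,10); v=(1,3)
2. t=1/3 → T at (1/3,11); v=(1,-3)
3. t=11/3 → B at (4,0); v=(1,3)

Final position: (4,0)
Wall sequence: LTB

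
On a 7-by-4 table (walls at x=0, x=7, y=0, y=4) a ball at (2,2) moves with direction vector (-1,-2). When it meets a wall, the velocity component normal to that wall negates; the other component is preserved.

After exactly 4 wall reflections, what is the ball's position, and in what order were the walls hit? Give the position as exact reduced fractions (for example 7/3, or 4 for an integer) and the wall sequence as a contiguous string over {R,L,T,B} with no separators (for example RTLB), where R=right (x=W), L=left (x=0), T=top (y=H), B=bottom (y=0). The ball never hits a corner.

1. t=1 → B at (1,0); v=(-1,2)
2. t=1 → L at (0,2); v=(1,2)
3. t=1 → T at (1,4); v=(1,-2)
4. t=2 → B at (3,0); v=(1,2)

Final position: (3,0)
Wall sequence: BLTB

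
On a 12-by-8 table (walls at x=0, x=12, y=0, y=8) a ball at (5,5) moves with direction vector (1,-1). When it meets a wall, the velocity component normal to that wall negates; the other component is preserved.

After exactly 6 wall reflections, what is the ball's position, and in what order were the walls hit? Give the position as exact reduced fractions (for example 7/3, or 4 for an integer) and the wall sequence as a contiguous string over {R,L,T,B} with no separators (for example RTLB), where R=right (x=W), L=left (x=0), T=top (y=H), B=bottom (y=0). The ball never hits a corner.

1. t=5 → B at (10,0); v=(1,1)
2. t=2 → R at (12,2); v=(-1,1)
3. t=6 → T at (6,8); v=(-1,-1)
4. t=6 → L at (0,2); v=(1,-1)
5. t=2 → B at (2,0); v=(1,1)
6. t=8 → T at (10,8); v=(1,-1)

Final position: (10,8)
Wall sequence: BRTLBT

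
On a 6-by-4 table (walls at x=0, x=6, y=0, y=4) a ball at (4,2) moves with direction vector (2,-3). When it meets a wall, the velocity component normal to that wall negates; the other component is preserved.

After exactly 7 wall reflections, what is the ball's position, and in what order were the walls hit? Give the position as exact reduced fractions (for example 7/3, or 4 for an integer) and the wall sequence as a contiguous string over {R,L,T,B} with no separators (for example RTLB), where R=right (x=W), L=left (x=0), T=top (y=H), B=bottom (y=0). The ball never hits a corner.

1. t=2/3 → B at (16/3,0); v=(2,3)
2. t=1/3 → R at (6,1); v=(-2,3)
3. t=1 → T at (4,4); v=(-2,-3)
4. t=4/3 → B at (4/3,0); v=(-2,3)
5. t=2/3 → L at (0,2); v=(2,3)
6. t=2/3 → T at (4/3,4); v=(2,-3)
7. t=4/3 → B at (4,0); v=(2,3)

Final position: (4,0)
Wall sequence: BRTBLTB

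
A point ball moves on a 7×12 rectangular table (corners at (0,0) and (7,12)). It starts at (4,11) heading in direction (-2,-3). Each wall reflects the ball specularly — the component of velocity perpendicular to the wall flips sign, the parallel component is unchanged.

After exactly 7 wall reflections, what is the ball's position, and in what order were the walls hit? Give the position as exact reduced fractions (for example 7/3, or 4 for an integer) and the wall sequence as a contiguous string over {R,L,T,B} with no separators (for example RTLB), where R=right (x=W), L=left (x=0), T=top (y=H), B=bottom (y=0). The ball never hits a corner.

1. t=2 → L at (0,5); v=(2,-3)
2. t=5/3 → B at (10/3,0); v=(2,3)
3. t=11/6 → R at (7,11/2); v=(-2,3)
4. t=13/6 → T at (8/3,12); v=(-2,-3)
5. t=4/3 → L at (0,8); v=(2,-3)
6. t=8/3 → B at (16/3,0); v=(2,3)
7. t=5/6 → R at (7,5/2); v=(-2,3)

Final position: (7,5/2)
Wall sequence: LBRTLBR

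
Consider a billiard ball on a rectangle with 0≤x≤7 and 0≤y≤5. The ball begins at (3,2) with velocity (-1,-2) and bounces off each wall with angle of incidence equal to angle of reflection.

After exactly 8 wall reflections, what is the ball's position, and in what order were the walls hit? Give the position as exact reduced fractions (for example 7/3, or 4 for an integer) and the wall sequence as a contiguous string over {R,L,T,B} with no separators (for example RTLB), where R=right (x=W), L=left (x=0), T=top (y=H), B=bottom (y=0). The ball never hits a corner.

Final position: (7/2,5)
Wall sequence: BLTBTRBT

1. t=1 → B at (2,0); v=(-1,2)
2. t=2 → L at (0,4); v=(1,2)
3. t=1/2 → T at (1/2,5); v=(1,-2)
4. t=5/2 → B at (3,0); v=(1,2)
5. t=5/2 → T at (11/2,5); v=(1,-2)
6. t=3/2 → R at (7,2); v=(-1,-2)
7. t=1 → B at (6,0); v=(-1,2)
8. t=5/2 → T at (7/2,5); v=(-1,-2)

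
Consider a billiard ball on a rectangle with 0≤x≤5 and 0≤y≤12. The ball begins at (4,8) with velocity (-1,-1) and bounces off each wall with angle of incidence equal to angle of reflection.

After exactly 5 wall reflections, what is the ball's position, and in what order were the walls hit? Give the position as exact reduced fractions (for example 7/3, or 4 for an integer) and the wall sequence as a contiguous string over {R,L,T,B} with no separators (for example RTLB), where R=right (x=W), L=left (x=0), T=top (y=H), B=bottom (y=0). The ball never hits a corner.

Final position: (5,11)
Wall sequence: LBRLR

1. t=4 → L at (0,4); v=(1,-1)
2. t=4 → B at (4,0); v=(1,1)
3. t=1 → R at (5,1); v=(-1,1)
4. t=5 → L at (0,6); v=(1,1)
5. t=5 → R at (5,11); v=(-1,1)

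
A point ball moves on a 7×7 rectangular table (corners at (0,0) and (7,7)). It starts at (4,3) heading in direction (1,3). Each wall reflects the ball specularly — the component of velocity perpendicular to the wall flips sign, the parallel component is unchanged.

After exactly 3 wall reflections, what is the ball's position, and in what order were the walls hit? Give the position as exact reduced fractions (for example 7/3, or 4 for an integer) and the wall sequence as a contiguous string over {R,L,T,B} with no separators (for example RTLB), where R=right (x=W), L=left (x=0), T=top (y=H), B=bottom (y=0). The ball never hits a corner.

1. t=4/3 → T at (16/3,7); v=(1,-3)
2. t=5/3 → R at (7,2); v=(-1,-3)
3. t=2/3 → B at (19/3,0); v=(-1,3)

Final position: (19/3,0)
Wall sequence: TRB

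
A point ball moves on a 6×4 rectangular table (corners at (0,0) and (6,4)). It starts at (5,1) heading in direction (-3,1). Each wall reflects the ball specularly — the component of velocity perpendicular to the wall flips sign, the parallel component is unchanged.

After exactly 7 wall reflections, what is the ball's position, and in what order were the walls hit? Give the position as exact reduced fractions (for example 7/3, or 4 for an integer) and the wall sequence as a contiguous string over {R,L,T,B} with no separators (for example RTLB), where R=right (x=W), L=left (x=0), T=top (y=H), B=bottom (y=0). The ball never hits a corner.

1. t=5/3 → L at (0,8/3); v=(3,1)
2. t=4/3 → T at (4,4); v=(3,-1)
3. t=2/3 → R at (6,10/3); v=(-3,-1)
4. t=2 → L at (0,4/3); v=(3,-1)
5. t=4/3 → B at (4,0); v=(3,1)
6. t=2/3 → R at (6,2/3); v=(-3,1)
7. t=2 → L at (0,8/3); v=(3,1)

Final position: (0,8/3)
Wall sequence: LTRLBRL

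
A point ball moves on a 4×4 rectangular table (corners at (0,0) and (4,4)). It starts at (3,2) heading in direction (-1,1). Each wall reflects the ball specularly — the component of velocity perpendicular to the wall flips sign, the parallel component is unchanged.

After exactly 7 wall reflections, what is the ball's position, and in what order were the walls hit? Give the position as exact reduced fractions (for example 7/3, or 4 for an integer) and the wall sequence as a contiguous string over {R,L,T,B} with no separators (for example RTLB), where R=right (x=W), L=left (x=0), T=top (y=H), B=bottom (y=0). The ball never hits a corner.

Final position: (3,0)
Wall sequence: TLBRTLB

1. t=2 → T at (1,4); v=(-1,-1)
2. t=1 → L at (0,3); v=(1,-1)
3. t=3 → B at (3,0); v=(1,1)
4. t=1 → R at (4,1); v=(-1,1)
5. t=3 → T at (1,4); v=(-1,-1)
6. t=1 → L at (0,3); v=(1,-1)
7. t=3 → B at (3,0); v=(1,1)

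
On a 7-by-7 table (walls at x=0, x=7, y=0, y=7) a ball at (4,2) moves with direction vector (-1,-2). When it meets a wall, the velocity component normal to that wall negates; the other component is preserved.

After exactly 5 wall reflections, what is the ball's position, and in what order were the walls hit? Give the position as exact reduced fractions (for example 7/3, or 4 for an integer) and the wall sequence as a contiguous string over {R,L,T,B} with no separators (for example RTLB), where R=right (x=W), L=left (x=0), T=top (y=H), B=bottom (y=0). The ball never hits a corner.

Final position: (7,6)
Wall sequence: BLTBR

1. t=1 → B at (3,0); v=(-1,2)
2. t=3 → L at (0,6); v=(1,2)
3. t=1/2 → T at (1/2,7); v=(1,-2)
4. t=7/2 → B at (4,0); v=(1,2)
5. t=3 → R at (7,6); v=(-1,2)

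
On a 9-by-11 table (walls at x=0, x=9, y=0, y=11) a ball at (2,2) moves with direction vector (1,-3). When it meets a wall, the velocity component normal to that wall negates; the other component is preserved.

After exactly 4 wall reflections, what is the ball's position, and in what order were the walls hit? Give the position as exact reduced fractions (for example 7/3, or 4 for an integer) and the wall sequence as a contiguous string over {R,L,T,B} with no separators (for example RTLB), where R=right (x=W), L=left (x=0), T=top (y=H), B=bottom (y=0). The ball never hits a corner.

Final position: (8,0)
Wall sequence: BTRB

1. t=2/3 → B at (8/3,0); v=(1,3)
2. t=11/3 → T at (19/3,11); v=(1,-3)
3. t=8/3 → R at (9,3); v=(-1,-3)
4. t=1 → B at (8,0); v=(-1,3)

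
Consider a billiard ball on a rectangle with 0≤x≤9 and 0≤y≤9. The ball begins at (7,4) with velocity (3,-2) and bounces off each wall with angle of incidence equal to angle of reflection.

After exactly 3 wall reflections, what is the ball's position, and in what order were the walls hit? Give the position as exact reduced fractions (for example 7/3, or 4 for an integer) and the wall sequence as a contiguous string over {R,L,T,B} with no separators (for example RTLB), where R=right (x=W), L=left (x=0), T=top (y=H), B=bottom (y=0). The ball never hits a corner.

1. t=2/3 → R at (9,8/3); v=(-3,-2)
2. t=4/3 → B at (5,0); v=(-3,2)
3. t=5/3 → L at (0,10/3); v=(3,2)

Final position: (0,10/3)
Wall sequence: RBL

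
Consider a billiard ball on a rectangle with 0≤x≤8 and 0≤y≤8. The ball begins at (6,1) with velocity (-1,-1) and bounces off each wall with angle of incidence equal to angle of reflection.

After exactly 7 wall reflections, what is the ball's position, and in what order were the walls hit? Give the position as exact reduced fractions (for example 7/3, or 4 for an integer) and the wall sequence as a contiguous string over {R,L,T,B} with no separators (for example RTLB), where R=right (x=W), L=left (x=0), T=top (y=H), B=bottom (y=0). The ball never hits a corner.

1. t=1 → B at (5,0); v=(-1,1)
2. t=5 → L at (0,5); v=(1,1)
3. t=3 → T at (3,8); v=(1,-1)
4. t=5 → R at (8,3); v=(-1,-1)
5. t=3 → B at (5,0); v=(-1,1)
6. t=5 → L at (0,5); v=(1,1)
7. t=3 → T at (3,8); v=(1,-1)

Final position: (3,8)
Wall sequence: BLTRBLT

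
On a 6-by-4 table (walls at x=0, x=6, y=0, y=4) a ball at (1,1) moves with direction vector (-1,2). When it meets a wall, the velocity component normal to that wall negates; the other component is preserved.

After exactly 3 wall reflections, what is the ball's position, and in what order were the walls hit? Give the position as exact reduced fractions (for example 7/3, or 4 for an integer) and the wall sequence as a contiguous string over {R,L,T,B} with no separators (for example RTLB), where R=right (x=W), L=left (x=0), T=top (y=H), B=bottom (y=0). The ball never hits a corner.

Final position: (5/2,0)
Wall sequence: LTB

1. t=1 → L at (0,3); v=(1,2)
2. t=1/2 → T at (1/2,4); v=(1,-2)
3. t=2 → B at (5/2,0); v=(1,2)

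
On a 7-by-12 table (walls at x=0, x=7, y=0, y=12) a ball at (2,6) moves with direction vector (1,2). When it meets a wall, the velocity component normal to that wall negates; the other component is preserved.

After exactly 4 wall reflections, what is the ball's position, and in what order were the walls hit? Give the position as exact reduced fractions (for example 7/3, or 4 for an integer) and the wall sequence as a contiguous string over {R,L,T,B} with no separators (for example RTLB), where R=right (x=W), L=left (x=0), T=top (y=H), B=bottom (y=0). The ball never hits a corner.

1. t=3 → T at (5,12); v=(1,-2)
2. t=2 → R at (7,8); v=(-1,-2)
3. t=4 → B at (3,0); v=(-1,2)
4. t=3 → L at (0,6); v=(1,2)

Final position: (0,6)
Wall sequence: TRBL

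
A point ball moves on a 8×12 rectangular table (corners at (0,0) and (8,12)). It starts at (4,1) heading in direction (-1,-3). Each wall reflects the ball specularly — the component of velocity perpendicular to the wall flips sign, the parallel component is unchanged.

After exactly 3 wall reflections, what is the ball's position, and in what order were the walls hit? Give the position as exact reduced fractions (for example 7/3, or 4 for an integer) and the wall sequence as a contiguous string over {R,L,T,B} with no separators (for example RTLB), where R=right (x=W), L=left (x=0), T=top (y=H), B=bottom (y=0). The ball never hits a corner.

Final position: (1/3,12)
Wall sequence: BLT

1. t=1/3 → B at (11/3,0); v=(-1,3)
2. t=11/3 → L at (0,11); v=(1,3)
3. t=1/3 → T at (1/3,12); v=(1,-3)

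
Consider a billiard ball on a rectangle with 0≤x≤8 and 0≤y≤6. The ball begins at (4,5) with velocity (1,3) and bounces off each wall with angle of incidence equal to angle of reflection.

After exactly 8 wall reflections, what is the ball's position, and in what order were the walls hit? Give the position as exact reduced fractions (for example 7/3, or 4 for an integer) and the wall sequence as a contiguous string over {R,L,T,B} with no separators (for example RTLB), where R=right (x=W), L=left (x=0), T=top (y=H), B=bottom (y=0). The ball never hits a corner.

1. t=1/3 → T at (13/3,6); v=(1,-3)
2. t=2 → B at (19/3,0); v=(1,3)
3. t=5/3 → R at (8,5); v=(-1,3)
4. t=1/3 → T at (23/3,6); v=(-1,-3)
5. t=2 → B at (17/3,0); v=(-1,3)
6. t=2 → T at (11/3,6); v=(-1,-3)
7. t=2 → B at (5/3,0); v=(-1,3)
8. t=5/3 → L at (0,5); v=(1,3)

Final position: (0,5)
Wall sequence: TBRTBTBL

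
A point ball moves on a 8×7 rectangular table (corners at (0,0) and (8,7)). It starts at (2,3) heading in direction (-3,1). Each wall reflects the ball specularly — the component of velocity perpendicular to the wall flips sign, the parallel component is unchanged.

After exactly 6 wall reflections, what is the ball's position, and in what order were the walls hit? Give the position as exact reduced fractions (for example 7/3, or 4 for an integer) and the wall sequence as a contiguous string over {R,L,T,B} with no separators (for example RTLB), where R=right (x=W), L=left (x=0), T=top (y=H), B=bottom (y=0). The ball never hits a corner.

Final position: (1,0)
Wall sequence: LRTLRB

1. t=2/3 → L at (0,11/3); v=(3,1)
2. t=8/3 → R at (8,19/3); v=(-3,1)
3. t=2/3 → T at (6,7); v=(-3,-1)
4. t=2 → L at (0,5); v=(3,-1)
5. t=8/3 → R at (8,7/3); v=(-3,-1)
6. t=7/3 → B at (1,0); v=(-3,1)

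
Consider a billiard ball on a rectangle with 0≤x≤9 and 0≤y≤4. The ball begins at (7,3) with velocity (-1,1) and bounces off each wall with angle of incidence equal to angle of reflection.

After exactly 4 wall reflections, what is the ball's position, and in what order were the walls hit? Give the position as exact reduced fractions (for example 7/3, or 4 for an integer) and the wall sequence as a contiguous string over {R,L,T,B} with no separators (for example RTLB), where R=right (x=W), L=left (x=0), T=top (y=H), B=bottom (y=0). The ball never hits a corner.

Final position: (2,4)
Wall sequence: TBLT

1. t=1 → T at (6,4); v=(-1,-1)
2. t=4 → B at (2,0); v=(-1,1)
3. t=2 → L at (0,2); v=(1,1)
4. t=2 → T at (2,4); v=(1,-1)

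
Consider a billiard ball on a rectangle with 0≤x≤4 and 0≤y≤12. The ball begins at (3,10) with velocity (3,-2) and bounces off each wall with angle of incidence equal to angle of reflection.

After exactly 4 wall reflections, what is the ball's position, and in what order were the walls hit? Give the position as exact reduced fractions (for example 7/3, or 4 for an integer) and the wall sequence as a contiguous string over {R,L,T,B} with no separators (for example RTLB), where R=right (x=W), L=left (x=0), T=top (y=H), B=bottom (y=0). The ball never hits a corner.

Final position: (0,4/3)
Wall sequence: RLRL

1. t=1/3 → R at (4,28/3); v=(-3,-2)
2. t=4/3 → L at (0,20/3); v=(3,-2)
3. t=4/3 → R at (4,4); v=(-3,-2)
4. t=4/3 → L at (0,4/3); v=(3,-2)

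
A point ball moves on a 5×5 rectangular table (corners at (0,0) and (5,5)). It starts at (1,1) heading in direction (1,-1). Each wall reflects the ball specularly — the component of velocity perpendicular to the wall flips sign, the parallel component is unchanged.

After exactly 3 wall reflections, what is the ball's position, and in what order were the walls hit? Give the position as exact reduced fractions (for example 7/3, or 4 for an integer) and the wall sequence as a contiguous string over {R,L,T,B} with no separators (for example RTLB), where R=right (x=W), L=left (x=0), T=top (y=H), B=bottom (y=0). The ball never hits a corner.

1. t=1 → B at (2,0); v=(1,1)
2. t=3 → R at (5,3); v=(-1,1)
3. t=2 → T at (3,5); v=(-1,-1)

Final position: (3,5)
Wall sequence: BRT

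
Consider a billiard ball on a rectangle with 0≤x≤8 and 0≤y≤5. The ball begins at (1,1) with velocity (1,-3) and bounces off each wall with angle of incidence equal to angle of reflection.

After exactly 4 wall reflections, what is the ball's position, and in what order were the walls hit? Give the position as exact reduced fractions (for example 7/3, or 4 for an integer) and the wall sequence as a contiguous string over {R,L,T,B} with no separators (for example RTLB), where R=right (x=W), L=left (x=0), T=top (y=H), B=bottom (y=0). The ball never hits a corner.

1. t=1/3 → B at (4/3,0); v=(1,3)
2. t=5/3 → T at (3,5); v=(1,-3)
3. t=5/3 → B at (14/3,0); v=(1,3)
4. t=5/3 → T at (19/3,5); v=(1,-3)

Final position: (19/3,5)
Wall sequence: BTBT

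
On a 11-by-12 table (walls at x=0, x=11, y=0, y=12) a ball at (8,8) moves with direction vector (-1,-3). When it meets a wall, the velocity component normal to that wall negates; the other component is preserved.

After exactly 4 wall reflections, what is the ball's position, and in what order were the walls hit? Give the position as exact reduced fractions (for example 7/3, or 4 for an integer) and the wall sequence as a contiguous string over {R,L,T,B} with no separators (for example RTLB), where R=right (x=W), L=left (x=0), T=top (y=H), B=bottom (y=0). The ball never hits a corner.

1. t=8/3 → B at (16/3,0); v=(-1,3)
2. t=4 → T at (4/3,12); v=(-1,-3)
3. t=4/3 → L at (0,8); v=(1,-3)
4. t=8/3 → B at (8/3,0); v=(1,3)

Final position: (8/3,0)
Wall sequence: BTLB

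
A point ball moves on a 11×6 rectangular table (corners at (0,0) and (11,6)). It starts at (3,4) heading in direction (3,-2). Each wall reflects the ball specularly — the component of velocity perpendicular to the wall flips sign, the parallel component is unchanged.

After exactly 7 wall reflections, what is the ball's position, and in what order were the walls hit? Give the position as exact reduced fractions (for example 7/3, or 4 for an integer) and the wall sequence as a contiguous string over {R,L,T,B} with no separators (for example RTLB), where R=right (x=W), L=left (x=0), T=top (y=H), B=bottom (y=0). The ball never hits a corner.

1. t=2 → B at (9,0); v=(3,2)
2. t=2/3 → R at (11,4/3); v=(-3,2)
3. t=7/3 → T at (4,6); v=(-3,-2)
4. t=4/3 → L at (0,10/3); v=(3,-2)
5. t=5/3 → B at (5,0); v=(3,2)
6. t=2 → R at (11,4); v=(-3,2)
7. t=1 → T at (8,6); v=(-3,-2)

Final position: (8,6)
Wall sequence: BRTLBRT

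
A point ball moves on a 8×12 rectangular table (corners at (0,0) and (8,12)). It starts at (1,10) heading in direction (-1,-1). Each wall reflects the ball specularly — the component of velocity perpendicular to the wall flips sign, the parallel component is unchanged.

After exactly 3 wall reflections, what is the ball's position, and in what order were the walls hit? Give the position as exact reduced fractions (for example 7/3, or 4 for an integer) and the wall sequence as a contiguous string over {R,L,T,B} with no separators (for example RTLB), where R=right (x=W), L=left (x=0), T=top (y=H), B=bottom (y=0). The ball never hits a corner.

Final position: (7,0)
Wall sequence: LRB

1. t=1 → L at (0,9); v=(1,-1)
2. t=8 → R at (8,1); v=(-1,-1)
3. t=1 → B at (7,0); v=(-1,1)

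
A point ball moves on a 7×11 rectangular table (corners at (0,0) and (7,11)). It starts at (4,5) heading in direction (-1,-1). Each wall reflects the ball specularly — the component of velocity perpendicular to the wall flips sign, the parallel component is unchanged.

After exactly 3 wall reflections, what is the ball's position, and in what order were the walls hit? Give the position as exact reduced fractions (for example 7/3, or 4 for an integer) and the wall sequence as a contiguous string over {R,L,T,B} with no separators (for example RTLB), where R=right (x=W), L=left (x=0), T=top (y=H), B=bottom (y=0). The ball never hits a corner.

Final position: (7,6)
Wall sequence: LBR

1. t=4 → L at (0,1); v=(1,-1)
2. t=1 → B at (1,0); v=(1,1)
3. t=6 → R at (7,6); v=(-1,1)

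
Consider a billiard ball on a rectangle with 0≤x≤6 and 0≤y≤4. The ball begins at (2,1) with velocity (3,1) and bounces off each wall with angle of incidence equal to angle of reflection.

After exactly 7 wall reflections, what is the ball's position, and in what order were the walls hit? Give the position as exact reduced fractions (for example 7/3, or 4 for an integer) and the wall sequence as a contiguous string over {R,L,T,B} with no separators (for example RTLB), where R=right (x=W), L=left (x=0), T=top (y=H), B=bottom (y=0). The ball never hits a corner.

1. t=4/3 → R at (6,7/3); v=(-3,1)
2. t=5/3 → T at (1,4); v=(-3,-1)
3. t=1/3 → L at (0,11/3); v=(3,-1)
4. t=2 → R at (6,5/3); v=(-3,-1)
5. t=5/3 → B at (1,0); v=(-3,1)
6. t=1/3 → L at (0,1/3); v=(3,1)
7. t=2 → R at (6,7/3); v=(-3,1)

Final position: (6,7/3)
Wall sequence: RTLRBLR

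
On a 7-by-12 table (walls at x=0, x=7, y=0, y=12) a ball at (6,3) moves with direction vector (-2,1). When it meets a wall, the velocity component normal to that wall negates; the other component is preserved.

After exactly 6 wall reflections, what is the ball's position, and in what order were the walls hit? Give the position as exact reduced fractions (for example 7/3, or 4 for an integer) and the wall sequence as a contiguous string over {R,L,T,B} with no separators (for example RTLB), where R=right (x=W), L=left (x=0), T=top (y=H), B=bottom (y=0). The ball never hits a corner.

Final position: (0,4)
Wall sequence: LRTLRL

1. t=3 → L at (0,6); v=(2,1)
2. t=7/2 → R at (7,19/2); v=(-2,1)
3. t=5/2 → T at (2,12); v=(-2,-1)
4. t=1 → L at (0,11); v=(2,-1)
5. t=7/2 → R at (7,15/2); v=(-2,-1)
6. t=7/2 → L at (0,4); v=(2,-1)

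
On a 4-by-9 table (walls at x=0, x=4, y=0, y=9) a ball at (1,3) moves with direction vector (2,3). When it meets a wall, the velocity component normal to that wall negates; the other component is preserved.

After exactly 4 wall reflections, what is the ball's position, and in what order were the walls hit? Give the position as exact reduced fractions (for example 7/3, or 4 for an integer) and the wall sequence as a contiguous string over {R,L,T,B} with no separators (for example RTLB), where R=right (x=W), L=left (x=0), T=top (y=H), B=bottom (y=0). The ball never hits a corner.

1. t=3/2 → R at (4,15/2); v=(-2,3)
2. t=1/2 → T at (3,9); v=(-2,-3)
3. t=3/2 → L at (0,9/2); v=(2,-3)
4. t=3/2 → B at (3,0); v=(2,3)

Final position: (3,0)
Wall sequence: RTLB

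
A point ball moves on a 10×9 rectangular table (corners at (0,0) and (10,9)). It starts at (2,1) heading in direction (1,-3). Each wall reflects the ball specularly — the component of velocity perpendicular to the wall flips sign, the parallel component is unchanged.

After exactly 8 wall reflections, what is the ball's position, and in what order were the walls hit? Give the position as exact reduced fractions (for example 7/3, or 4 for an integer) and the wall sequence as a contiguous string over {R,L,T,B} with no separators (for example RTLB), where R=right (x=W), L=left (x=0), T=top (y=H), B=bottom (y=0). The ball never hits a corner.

1. t=1/3 → B at (7/3,0); v=(1,3)
2. t=3 → T at (16/3,9); v=(1,-3)
3. t=3 → B at (25/3,0); v=(1,3)
4. t=5/3 → R at (10,5); v=(-1,3)
5. t=4/3 → T at (26/3,9); v=(-1,-3)
6. t=3 → B at (17/3,0); v=(-1,3)
7. t=3 → T at (8/3,9); v=(-1,-3)
8. t=8/3 → L at (0,1); v=(1,-3)

Final position: (0,1)
Wall sequence: BTBRTBTL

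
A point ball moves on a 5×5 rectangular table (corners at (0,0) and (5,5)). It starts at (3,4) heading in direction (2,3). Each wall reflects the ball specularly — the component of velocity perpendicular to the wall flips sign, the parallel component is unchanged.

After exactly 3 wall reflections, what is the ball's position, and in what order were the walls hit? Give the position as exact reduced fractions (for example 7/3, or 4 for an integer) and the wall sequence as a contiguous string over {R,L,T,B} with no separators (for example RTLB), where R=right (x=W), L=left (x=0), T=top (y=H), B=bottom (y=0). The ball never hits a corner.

Final position: (3,0)
Wall sequence: TRB

1. t=1/3 → T at (11/3,5); v=(2,-3)
2. t=2/3 → R at (5,3); v=(-2,-3)
3. t=1 → B at (3,0); v=(-2,3)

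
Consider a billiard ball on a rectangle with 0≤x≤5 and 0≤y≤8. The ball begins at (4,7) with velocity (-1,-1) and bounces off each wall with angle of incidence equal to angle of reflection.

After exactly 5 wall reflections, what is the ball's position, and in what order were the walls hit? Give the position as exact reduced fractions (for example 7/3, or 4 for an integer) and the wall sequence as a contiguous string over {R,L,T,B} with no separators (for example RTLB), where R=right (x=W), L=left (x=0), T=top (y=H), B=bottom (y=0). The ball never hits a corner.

Final position: (1,8)
Wall sequence: LBRLT

1. t=4 → L at (0,3); v=(1,-1)
2. t=3 → B at (3,0); v=(1,1)
3. t=2 → R at (5,2); v=(-1,1)
4. t=5 → L at (0,7); v=(1,1)
5. t=1 → T at (1,8); v=(1,-1)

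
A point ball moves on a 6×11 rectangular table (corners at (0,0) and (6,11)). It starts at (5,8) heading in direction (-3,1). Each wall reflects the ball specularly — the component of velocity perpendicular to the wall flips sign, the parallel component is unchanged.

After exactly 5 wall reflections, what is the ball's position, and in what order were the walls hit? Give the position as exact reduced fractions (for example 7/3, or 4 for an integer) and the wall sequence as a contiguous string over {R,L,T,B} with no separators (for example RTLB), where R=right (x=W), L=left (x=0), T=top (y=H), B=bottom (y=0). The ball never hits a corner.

1. t=5/3 → L at (0,29/3); v=(3,1)
2. t=4/3 → T at (4,11); v=(3,-1)
3. t=2/3 → R at (6,31/3); v=(-3,-1)
4. t=2 → L at (0,25/3); v=(3,-1)
5. t=2 → R at (6,19/3); v=(-3,-1)

Final position: (6,19/3)
Wall sequence: LTRLR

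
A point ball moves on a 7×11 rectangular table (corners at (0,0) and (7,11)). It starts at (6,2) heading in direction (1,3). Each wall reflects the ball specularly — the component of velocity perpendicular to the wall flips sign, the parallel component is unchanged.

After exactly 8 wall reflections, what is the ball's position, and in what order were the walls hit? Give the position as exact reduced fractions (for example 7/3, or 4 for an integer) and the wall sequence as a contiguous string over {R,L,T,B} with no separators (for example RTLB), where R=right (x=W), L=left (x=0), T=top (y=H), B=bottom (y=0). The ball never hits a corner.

Final position: (13/3,11)
Wall sequence: RTBLTBRT

1. t=1 → R at (7,5); v=(-1,3)
2. t=2 → T at (5,11); v=(-1,-3)
3. t=11/3 → B at (4/3,0); v=(-1,3)
4. t=4/3 → L at (0,4); v=(1,3)
5. t=7/3 → T at (7/3,11); v=(1,-3)
6. t=11/3 → B at (6,0); v=(1,3)
7. t=1 → R at (7,3); v=(-1,3)
8. t=8/3 → T at (13/3,11); v=(-1,-3)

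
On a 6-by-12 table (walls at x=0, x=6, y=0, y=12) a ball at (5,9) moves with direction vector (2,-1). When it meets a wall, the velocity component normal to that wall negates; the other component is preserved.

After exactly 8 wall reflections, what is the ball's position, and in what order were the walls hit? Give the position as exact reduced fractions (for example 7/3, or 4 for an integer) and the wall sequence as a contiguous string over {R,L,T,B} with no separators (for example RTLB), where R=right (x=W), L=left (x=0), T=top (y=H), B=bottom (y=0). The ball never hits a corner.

1. t=1/2 → R at (6,17/2); v=(-2,-1)
2. t=3 → L at (0,11/2); v=(2,-1)
3. t=3 → R at (6,5/2); v=(-2,-1)
4. t=5/2 → B at (1,0); v=(-2,1)
5. t=1/2 → L at (0,1/2); v=(2,1)
6. t=3 → R at (6,7/2); v=(-2,1)
7. t=3 → L at (0,13/2); v=(2,1)
8. t=3 → R at (6,19/2); v=(-2,1)

Final position: (6,19/2)
Wall sequence: RLRBLRLR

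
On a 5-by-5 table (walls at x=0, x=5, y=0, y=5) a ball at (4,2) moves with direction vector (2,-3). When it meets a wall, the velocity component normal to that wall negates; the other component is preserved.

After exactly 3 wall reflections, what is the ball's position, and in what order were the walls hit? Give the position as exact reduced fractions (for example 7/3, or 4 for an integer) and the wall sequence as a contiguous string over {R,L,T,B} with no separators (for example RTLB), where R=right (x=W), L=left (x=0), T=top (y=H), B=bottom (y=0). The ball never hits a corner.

1. t=1/2 → R at (5,1/2); v=(-2,-3)
2. t=1/6 → B at (14/3,0); v=(-2,3)
3. t=5/3 → T at (4/3,5); v=(-2,-3)

Final position: (4/3,5)
Wall sequence: RBT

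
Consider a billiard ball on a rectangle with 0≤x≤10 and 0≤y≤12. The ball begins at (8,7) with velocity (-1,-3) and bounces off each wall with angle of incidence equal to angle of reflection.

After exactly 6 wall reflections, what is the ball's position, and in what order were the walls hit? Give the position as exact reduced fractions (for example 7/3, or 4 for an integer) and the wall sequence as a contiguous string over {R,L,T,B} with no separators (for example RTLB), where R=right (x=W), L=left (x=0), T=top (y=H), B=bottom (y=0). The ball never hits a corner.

1. t=7/3 → B at (17/3,0); v=(-1,3)
2. t=4 → T at (5/3,12); v=(-1,-3)
3. t=5/3 → L at (0,7); v=(1,-3)
4. t=7/3 → B at (7/3,0); v=(1,3)
5. t=4 → T at (19/3,12); v=(1,-3)
6. t=11/3 → R at (10,1); v=(-1,-3)

Final position: (10,1)
Wall sequence: BTLBTR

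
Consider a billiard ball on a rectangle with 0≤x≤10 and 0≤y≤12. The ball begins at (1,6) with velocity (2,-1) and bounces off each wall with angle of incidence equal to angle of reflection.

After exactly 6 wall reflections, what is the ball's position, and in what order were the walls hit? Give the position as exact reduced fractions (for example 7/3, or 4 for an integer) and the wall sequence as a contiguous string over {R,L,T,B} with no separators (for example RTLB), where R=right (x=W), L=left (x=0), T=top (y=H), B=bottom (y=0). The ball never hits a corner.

1. t=9/2 → R at (10,3/2); v=(-2,-1)
2. t=3/2 → B at (7,0); v=(-2,1)
3. t=7/2 → L at (0,7/2); v=(2,1)
4. t=5 → R at (10,17/2); v=(-2,1)
5. t=7/2 → T at (3,12); v=(-2,-1)
6. t=3/2 → L at (0,21/2); v=(2,-1)

Final position: (0,21/2)
Wall sequence: RBLRTL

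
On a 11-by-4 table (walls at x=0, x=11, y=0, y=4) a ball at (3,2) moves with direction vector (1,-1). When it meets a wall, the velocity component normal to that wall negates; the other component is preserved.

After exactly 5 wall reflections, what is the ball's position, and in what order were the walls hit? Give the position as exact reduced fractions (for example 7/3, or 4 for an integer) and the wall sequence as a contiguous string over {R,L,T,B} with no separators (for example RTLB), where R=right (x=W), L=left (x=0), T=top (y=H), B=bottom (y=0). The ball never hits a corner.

1. t=2 → B at (5,0); v=(1,1)
2. t=4 → T at (9,4); v=(1,-1)
3. t=2 → R at (11,2); v=(-1,-1)
4. t=2 → B at (9,0); v=(-1,1)
5. t=4 → T at (5,4); v=(-1,-1)

Final position: (5,4)
Wall sequence: BTRBT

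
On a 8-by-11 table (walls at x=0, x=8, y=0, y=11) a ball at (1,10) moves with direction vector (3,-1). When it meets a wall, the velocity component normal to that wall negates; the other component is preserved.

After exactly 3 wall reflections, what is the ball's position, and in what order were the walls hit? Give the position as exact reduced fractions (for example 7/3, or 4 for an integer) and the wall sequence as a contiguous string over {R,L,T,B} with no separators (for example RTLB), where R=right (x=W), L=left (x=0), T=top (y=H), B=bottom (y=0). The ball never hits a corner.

Final position: (8,7/3)
Wall sequence: RLR

1. t=7/3 → R at (8,23/3); v=(-3,-1)
2. t=8/3 → L at (0,5); v=(3,-1)
3. t=8/3 → R at (8,7/3); v=(-3,-1)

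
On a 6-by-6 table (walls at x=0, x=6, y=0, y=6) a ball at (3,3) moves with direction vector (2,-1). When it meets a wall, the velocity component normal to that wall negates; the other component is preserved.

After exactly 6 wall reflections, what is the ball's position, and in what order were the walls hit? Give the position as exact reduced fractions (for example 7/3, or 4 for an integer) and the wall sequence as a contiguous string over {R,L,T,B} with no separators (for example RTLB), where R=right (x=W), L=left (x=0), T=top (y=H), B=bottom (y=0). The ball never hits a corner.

1. t=3/2 → R at (6,3/2); v=(-2,-1)
2. t=3/2 → B at (3,0); v=(-2,1)
3. t=3/2 → L at (0,3/2); v=(2,1)
4. t=3 → R at (6,9/2); v=(-2,1)
5. t=3/2 → T at (3,6); v=(-2,-1)
6. t=3/2 → L at (0,9/2); v=(2,-1)

Final position: (0,9/2)
Wall sequence: RBLRTL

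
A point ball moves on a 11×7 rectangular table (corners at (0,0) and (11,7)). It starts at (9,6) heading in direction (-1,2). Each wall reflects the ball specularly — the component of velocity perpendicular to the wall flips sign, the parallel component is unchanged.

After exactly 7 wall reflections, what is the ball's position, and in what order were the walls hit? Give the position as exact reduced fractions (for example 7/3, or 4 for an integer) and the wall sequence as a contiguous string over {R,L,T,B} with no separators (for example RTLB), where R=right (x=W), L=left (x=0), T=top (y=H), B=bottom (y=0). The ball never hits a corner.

1. t=1/2 → T at (17/2,7); v=(-1,-2)
2. t=7/2 → B at (5,0); v=(-1,2)
3. t=7/2 → T at (3/2,7); v=(-1,-2)
4. t=3/2 → L at (0,4); v=(1,-2)
5. t=2 → B at (2,0); v=(1,2)
6. t=7/2 → T at (11/2,7); v=(1,-2)
7. t=7/2 → B at (9,0); v=(1,2)

Final position: (9,0)
Wall sequence: TBTLBTB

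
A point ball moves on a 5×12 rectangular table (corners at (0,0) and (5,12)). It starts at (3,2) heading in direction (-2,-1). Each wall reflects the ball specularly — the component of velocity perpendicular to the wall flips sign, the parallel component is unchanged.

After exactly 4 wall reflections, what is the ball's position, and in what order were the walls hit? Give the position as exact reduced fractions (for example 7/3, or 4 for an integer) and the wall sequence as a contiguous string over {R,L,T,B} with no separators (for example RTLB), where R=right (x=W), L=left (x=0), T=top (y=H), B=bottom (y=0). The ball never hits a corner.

1. t=3/2 → L at (0,1/2); v=(2,-1)
2. t=1/2 → B at (1,0); v=(2,1)
3. t=2 → R at (5,2); v=(-2,1)
4. t=5/2 → L at (0,9/2); v=(2,1)

Final position: (0,9/2)
Wall sequence: LBRL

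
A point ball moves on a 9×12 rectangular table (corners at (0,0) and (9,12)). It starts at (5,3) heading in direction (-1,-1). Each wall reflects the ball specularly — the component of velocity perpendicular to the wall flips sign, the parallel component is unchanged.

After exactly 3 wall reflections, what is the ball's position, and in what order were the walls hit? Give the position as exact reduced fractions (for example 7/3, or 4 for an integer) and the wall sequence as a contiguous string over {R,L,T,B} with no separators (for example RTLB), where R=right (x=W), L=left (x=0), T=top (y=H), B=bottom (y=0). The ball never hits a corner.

Final position: (9,11)
Wall sequence: BLR

1. t=3 → B at (2,0); v=(-1,1)
2. t=2 → L at (0,2); v=(1,1)
3. t=9 → R at (9,11); v=(-1,1)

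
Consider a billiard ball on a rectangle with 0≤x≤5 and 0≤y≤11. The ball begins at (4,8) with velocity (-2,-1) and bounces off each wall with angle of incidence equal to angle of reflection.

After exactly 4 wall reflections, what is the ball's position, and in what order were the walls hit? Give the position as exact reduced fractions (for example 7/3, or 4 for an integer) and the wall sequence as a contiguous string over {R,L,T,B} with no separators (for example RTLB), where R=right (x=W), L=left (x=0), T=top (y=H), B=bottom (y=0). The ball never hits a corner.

1. t=2 → L at (0,6); v=(2,-1)
2. t=5/2 → R at (5,7/2); v=(-2,-1)
3. t=5/2 → L at (0,1); v=(2,-1)
4. t=1 → B at (2,0); v=(2,1)

Final position: (2,0)
Wall sequence: LRLB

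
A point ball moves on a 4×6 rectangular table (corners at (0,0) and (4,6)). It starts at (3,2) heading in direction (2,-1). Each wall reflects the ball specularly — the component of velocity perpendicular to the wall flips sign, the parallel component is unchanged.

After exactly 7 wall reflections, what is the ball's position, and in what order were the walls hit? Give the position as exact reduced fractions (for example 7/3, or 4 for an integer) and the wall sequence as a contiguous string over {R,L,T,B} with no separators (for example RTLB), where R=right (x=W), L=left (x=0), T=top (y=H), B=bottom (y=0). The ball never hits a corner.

1. t=1/2 → R at (4,3/2); v=(-2,-1)
2. t=3/2 → B at (1,0); v=(-2,1)
3. t=1/2 → L at (0,1/2); v=(2,1)
4. t=2 → R at (4,5/2); v=(-2,1)
5. t=2 → L at (0,9/2); v=(2,1)
6. t=3/2 → T at (3,6); v=(2,-1)
7. t=1/2 → R at (4,11/2); v=(-2,-1)

Final position: (4,11/2)
Wall sequence: RBLRLTR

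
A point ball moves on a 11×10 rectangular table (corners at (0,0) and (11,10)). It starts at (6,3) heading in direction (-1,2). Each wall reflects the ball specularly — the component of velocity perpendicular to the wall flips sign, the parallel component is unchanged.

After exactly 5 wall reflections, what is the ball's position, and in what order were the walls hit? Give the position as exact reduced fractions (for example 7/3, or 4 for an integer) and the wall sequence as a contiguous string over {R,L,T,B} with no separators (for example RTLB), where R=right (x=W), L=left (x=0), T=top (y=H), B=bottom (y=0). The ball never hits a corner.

Final position: (11,3)
Wall sequence: TLBTR

1. t=7/2 → T at (5/2,10); v=(-1,-2)
2. t=5/2 → L at (0,5); v=(1,-2)
3. t=5/2 → B at (5/2,0); v=(1,2)
4. t=5 → T at (15/2,10); v=(1,-2)
5. t=7/2 → R at (11,3); v=(-1,-2)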